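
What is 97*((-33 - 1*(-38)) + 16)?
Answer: 2037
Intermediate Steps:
97*((-33 - 1*(-38)) + 16) = 97*((-33 + 38) + 16) = 97*(5 + 16) = 97*21 = 2037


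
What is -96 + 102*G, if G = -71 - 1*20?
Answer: -9378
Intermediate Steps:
G = -91 (G = -71 - 20 = -91)
-96 + 102*G = -96 + 102*(-91) = -96 - 9282 = -9378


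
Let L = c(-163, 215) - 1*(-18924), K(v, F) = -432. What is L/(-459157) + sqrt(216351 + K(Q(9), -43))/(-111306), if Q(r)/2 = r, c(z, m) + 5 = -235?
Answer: -18684/459157 - sqrt(23991)/37102 ≈ -0.044867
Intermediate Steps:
c(z, m) = -240 (c(z, m) = -5 - 235 = -240)
Q(r) = 2*r
L = 18684 (L = -240 - 1*(-18924) = -240 + 18924 = 18684)
L/(-459157) + sqrt(216351 + K(Q(9), -43))/(-111306) = 18684/(-459157) + sqrt(216351 - 432)/(-111306) = 18684*(-1/459157) + sqrt(215919)*(-1/111306) = -18684/459157 + (3*sqrt(23991))*(-1/111306) = -18684/459157 - sqrt(23991)/37102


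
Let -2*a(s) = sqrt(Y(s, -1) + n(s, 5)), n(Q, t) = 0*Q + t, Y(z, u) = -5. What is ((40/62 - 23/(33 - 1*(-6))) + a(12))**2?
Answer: 4489/1461681 ≈ 0.0030711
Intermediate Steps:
n(Q, t) = t (n(Q, t) = 0 + t = t)
a(s) = 0 (a(s) = -sqrt(-5 + 5)/2 = -sqrt(0)/2 = -1/2*0 = 0)
((40/62 - 23/(33 - 1*(-6))) + a(12))**2 = ((40/62 - 23/(33 - 1*(-6))) + 0)**2 = ((40*(1/62) - 23/(33 + 6)) + 0)**2 = ((20/31 - 23/39) + 0)**2 = (67/1209 + 0)**2 = (67/1209)**2 = 4489/1461681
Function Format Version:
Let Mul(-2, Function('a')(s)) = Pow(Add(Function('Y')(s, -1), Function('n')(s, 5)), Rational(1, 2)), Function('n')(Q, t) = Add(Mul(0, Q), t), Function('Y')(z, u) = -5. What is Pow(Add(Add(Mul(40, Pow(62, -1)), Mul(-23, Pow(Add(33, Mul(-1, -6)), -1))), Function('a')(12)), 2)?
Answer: Rational(4489, 1461681) ≈ 0.0030711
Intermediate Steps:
Function('n')(Q, t) = t (Function('n')(Q, t) = Add(0, t) = t)
Function('a')(s) = 0 (Function('a')(s) = Mul(Rational(-1, 2), Pow(Add(-5, 5), Rational(1, 2))) = Mul(Rational(-1, 2), Pow(0, Rational(1, 2))) = Mul(Rational(-1, 2), 0) = 0)
Pow(Add(Add(Mul(40, Pow(62, -1)), Mul(-23, Pow(Add(33, Mul(-1, -6)), -1))), Function('a')(12)), 2) = Pow(Add(Add(Mul(40, Pow(62, -1)), Mul(-23, Pow(Add(33, Mul(-1, -6)), -1))), 0), 2) = Pow(Add(Add(Mul(40, Rational(1, 62)), Mul(-23, Pow(Add(33, 6), -1))), 0), 2) = Pow(Add(Add(Rational(20, 31), Mul(-23, Pow(39, -1))), 0), 2) = Pow(Add(Add(Rational(20, 31), Mul(-23, Rational(1, 39))), 0), 2) = Pow(Add(Add(Rational(20, 31), Rational(-23, 39)), 0), 2) = Pow(Add(Rational(67, 1209), 0), 2) = Pow(Rational(67, 1209), 2) = Rational(4489, 1461681)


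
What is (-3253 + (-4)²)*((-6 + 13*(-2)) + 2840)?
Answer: -9089496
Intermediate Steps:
(-3253 + (-4)²)*((-6 + 13*(-2)) + 2840) = (-3253 + 16)*((-6 - 26) + 2840) = -3237*(-32 + 2840) = -3237*2808 = -9089496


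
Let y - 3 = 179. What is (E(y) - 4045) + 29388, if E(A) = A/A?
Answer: 25344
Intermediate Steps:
y = 182 (y = 3 + 179 = 182)
E(A) = 1
(E(y) - 4045) + 29388 = (1 - 4045) + 29388 = -4044 + 29388 = 25344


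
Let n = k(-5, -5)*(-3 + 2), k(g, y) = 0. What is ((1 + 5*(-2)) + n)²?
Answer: 81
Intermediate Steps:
n = 0 (n = 0*(-3 + 2) = 0*(-1) = 0)
((1 + 5*(-2)) + n)² = ((1 + 5*(-2)) + 0)² = ((1 - 10) + 0)² = (-9 + 0)² = (-9)² = 81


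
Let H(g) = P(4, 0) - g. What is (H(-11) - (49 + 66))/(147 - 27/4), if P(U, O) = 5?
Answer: -12/17 ≈ -0.70588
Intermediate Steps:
H(g) = 5 - g
(H(-11) - (49 + 66))/(147 - 27/4) = ((5 - 1*(-11)) - (49 + 66))/(147 - 27/4) = ((5 + 11) - 1*115)/(147 - 27*¼) = (16 - 115)/(147 - 27/4) = -99/(561/4) = (4/561)*(-99) = -12/17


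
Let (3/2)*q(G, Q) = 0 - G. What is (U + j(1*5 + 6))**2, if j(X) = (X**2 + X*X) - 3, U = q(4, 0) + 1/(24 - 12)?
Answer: 8048569/144 ≈ 55893.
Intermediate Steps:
q(G, Q) = -2*G/3 (q(G, Q) = 2*(0 - G)/3 = 2*(-G)/3 = -2*G/3)
U = -31/12 (U = -2/3*4 + 1/(24 - 12) = -8/3 + 1/12 = -31/12 ≈ -2.5833)
j(X) = -3 + 2*X**2 (j(X) = (X**2 + X**2) - 3 = 2*X**2 - 3 = -3 + 2*X**2)
(U + j(1*5 + 6))**2 = (-31/12 + (-3 + 2*(1*5 + 6)**2))**2 = (-31/12 + (-3 + 2*(5 + 6)**2))**2 = (-31/12 + (-3 + 2*11**2))**2 = (-31/12 + (-3 + 2*121))**2 = (-31/12 + (-3 + 242))**2 = (-31/12 + 239)**2 = (2837/12)**2 = 8048569/144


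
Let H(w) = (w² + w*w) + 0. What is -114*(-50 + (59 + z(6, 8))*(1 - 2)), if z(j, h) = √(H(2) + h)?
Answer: 12882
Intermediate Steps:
H(w) = 2*w² (H(w) = (w² + w²) + 0 = 2*w² + 0 = 2*w²)
z(j, h) = √(8 + h) (z(j, h) = √(2*2² + h) = √(2*4 + h) = √(8 + h))
-114*(-50 + (59 + z(6, 8))*(1 - 2)) = -114*(-50 + (59 + √(8 + 8))*(1 - 2)) = -114*(-50 + (59 + √16)*(-1)) = -114*(-50 + (59 + 4)*(-1)) = -114*(-50 + 63*(-1)) = -114*(-50 - 63) = -114*(-113) = 12882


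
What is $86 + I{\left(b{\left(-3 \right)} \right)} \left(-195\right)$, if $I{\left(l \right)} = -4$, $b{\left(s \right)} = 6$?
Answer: $866$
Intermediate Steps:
$86 + I{\left(b{\left(-3 \right)} \right)} \left(-195\right) = 86 - -780 = 86 + 780 = 866$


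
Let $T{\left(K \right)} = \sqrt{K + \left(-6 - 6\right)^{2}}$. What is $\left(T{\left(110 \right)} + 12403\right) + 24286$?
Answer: $36689 + \sqrt{254} \approx 36705.0$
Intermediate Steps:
$T{\left(K \right)} = \sqrt{144 + K}$ ($T{\left(K \right)} = \sqrt{K + \left(-12\right)^{2}} = \sqrt{K + 144} = \sqrt{144 + K}$)
$\left(T{\left(110 \right)} + 12403\right) + 24286 = \left(\sqrt{144 + 110} + 12403\right) + 24286 = \left(\sqrt{254} + 12403\right) + 24286 = \left(12403 + \sqrt{254}\right) + 24286 = 36689 + \sqrt{254}$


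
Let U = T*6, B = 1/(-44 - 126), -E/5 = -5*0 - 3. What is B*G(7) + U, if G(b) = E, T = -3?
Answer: -615/34 ≈ -18.088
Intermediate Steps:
E = 15 (E = -5*(-5*0 - 3) = -5*(0 - 3) = -5*(-3) = 15)
G(b) = 15
B = -1/170 (B = 1/(-170) = -1/170 ≈ -0.0058824)
U = -18 (U = -3*6 = -18)
B*G(7) + U = -1/170*15 - 18 = -3/34 - 18 = -615/34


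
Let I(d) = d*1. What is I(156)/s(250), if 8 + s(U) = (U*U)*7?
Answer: 39/109373 ≈ 0.00035658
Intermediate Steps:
I(d) = d
s(U) = -8 + 7*U**2 (s(U) = -8 + (U*U)*7 = -8 + U**2*7 = -8 + 7*U**2)
I(156)/s(250) = 156/(-8 + 7*250**2) = 156/(-8 + 7*62500) = 156/(-8 + 437500) = 156/437492 = 156*(1/437492) = 39/109373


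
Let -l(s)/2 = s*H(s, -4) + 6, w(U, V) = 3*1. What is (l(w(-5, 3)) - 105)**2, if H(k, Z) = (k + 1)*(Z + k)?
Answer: 8649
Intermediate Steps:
w(U, V) = 3
H(k, Z) = (1 + k)*(Z + k)
l(s) = -12 - 2*s*(-4 + s**2 - 3*s) (l(s) = -2*(s*(-4 + s + s**2 - 4*s) + 6) = -2*(s*(-4 + s**2 - 3*s) + 6) = -2*(6 + s*(-4 + s**2 - 3*s)) = -12 - 2*s*(-4 + s**2 - 3*s))
(l(w(-5, 3)) - 105)**2 = ((-12 + 2*3*(4 - 1*3**2 + 3*3)) - 105)**2 = ((-12 + 2*3*(4 - 1*9 + 9)) - 105)**2 = ((-12 + 2*3*(4 - 9 + 9)) - 105)**2 = ((-12 + 2*3*4) - 105)**2 = ((-12 + 24) - 105)**2 = (12 - 105)**2 = (-93)**2 = 8649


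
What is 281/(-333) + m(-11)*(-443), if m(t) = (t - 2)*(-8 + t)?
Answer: -36437474/333 ≈ -1.0942e+5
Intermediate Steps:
m(t) = (-8 + t)*(-2 + t) (m(t) = (-2 + t)*(-8 + t) = (-8 + t)*(-2 + t))
281/(-333) + m(-11)*(-443) = 281/(-333) + (16 + (-11)² - 10*(-11))*(-443) = 281*(-1/333) + (16 + 121 + 110)*(-443) = -281/333 + 247*(-443) = -281/333 - 109421 = -36437474/333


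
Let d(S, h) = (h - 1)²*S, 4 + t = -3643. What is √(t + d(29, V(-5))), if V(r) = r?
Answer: I*√2603 ≈ 51.02*I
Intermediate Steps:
t = -3647 (t = -4 - 3643 = -3647)
d(S, h) = S*(-1 + h)² (d(S, h) = (-1 + h)²*S = S*(-1 + h)²)
√(t + d(29, V(-5))) = √(-3647 + 29*(-1 - 5)²) = √(-3647 + 29*(-6)²) = √(-3647 + 29*36) = √(-3647 + 1044) = √(-2603) = I*√2603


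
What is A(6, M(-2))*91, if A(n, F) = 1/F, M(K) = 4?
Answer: 91/4 ≈ 22.750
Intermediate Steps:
A(6, M(-2))*91 = 91/4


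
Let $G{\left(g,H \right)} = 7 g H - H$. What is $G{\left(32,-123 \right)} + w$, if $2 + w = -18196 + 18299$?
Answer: $-27328$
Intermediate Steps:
$G{\left(g,H \right)} = - H + 7 H g$ ($G{\left(g,H \right)} = 7 H g - H = - H + 7 H g$)
$w = 101$ ($w = -2 + \left(-18196 + 18299\right) = -2 + 103 = 101$)
$G{\left(32,-123 \right)} + w = - 123 \left(-1 + 7 \cdot 32\right) + 101 = - 123 \left(-1 + 224\right) + 101 = \left(-123\right) 223 + 101 = -27429 + 101 = -27328$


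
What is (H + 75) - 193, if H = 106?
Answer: -12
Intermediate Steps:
(H + 75) - 193 = (106 + 75) - 193 = 181 - 193 = -12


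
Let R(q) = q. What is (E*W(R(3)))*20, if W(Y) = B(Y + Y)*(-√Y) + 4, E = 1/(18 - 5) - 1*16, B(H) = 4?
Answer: -16560/13 + 16560*√3/13 ≈ 932.52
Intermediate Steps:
E = -207/13 (E = 1/13 - 16 = -207/13 ≈ -15.923)
W(Y) = 4 - 4*√Y (W(Y) = 4*(-√Y) + 4 = -4*√Y + 4 = 4 - 4*√Y)
(E*W(R(3)))*20 = -207*(4 - 4*√3)/13*20 = (-828/13 + 828*√3/13)*20 = -16560/13 + 16560*√3/13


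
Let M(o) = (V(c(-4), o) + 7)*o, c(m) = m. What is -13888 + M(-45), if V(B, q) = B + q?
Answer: -11998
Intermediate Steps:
M(o) = o*(3 + o) (M(o) = ((-4 + o) + 7)*o = (3 + o)*o = o*(3 + o))
-13888 + M(-45) = -13888 - 45*(3 - 45) = -13888 - 45*(-42) = -13888 + 1890 = -11998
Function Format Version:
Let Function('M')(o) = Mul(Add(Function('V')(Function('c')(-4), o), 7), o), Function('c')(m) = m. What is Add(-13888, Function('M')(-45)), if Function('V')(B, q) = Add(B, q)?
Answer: -11998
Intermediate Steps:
Function('M')(o) = Mul(o, Add(3, o)) (Function('M')(o) = Mul(Add(Add(-4, o), 7), o) = Mul(Add(3, o), o) = Mul(o, Add(3, o)))
Add(-13888, Function('M')(-45)) = Add(-13888, Mul(-45, Add(3, -45))) = Add(-13888, Mul(-45, -42)) = Add(-13888, 1890) = -11998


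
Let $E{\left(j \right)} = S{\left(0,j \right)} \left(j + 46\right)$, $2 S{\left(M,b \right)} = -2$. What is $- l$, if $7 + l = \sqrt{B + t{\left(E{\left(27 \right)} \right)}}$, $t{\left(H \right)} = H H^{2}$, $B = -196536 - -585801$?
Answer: $7 - 2 \sqrt{62} \approx -8.748$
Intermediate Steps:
$B = 389265$ ($B = -196536 + 585801 = 389265$)
$S{\left(M,b \right)} = -1$ ($S{\left(M,b \right)} = \frac{1}{2} \left(-2\right) = -1$)
$E{\left(j \right)} = -46 - j$ ($E{\left(j \right)} = - (j + 46) = - (46 + j) = -46 - j$)
$t{\left(H \right)} = H^{3}$
$l = -7 + 2 \sqrt{62}$ ($l = -7 + \sqrt{389265 + \left(-46 - 27\right)^{3}} = -7 + \sqrt{389265 + \left(-73\right)^{3}} = -7 + \sqrt{389265 - 389017} = -7 + \sqrt{248} = -7 + 2 \sqrt{62} \approx 8.748$)
$- l = - (-7 + 2 \sqrt{62}) = 7 - 2 \sqrt{62}$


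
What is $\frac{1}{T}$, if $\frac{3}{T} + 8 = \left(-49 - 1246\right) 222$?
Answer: $- \frac{287498}{3} \approx -95833.0$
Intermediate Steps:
$T = - \frac{3}{287498}$ ($T = \frac{3}{-8 + \left(-49 - 1246\right) 222} = \frac{3}{-8 - 287490} = \frac{3}{-287498} = 3 \left(- \frac{1}{287498}\right) = - \frac{3}{287498} \approx -1.0435 \cdot 10^{-5}$)
$\frac{1}{T} = \frac{1}{- \frac{3}{287498}} = - \frac{287498}{3}$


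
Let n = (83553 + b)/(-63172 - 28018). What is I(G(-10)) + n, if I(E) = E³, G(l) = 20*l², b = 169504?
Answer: 729519999746943/91190 ≈ 8.0000e+9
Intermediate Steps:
n = -253057/91190 (n = (83553 + 169504)/(-63172 - 28018) = 253057/(-91190) = 253057*(-1/91190) = -253057/91190 ≈ -2.7751)
I(G(-10)) + n = (20*(-10)²)³ - 253057/91190 = (20*100)³ - 253057/91190 = 2000³ - 253057/91190 = 8000000000 - 253057/91190 = 729519999746943/91190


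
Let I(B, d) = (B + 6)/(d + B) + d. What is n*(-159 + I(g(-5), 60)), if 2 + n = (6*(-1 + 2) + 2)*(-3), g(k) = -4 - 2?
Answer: 2574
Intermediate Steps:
g(k) = -6
I(B, d) = d + (6 + B)/(B + d) (I(B, d) = (6 + B)/(B + d) + d = d + (6 + B)/(B + d))
n = -26 (n = -2 + (6*(-1 + 2) + 2)*(-3) = -2 + (6*1 + 2)*(-3) = -2 + (6 + 2)*(-3) = -2 + 8*(-3) = -2 - 24 = -26)
n*(-159 + I(g(-5), 60)) = -26*(-159 + (6 - 6 + 60² - 6*60)/(-6 + 60)) = -26*(-159 + (6 - 6 + 3600 - 360)/54) = -26*(-159 + (1/54)*3240) = -26*(-159 + 60) = -26*(-99) = 2574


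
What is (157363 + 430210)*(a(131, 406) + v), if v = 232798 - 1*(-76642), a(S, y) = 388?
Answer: 182046567444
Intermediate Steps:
v = 309440 (v = 232798 + 76642 = 309440)
(157363 + 430210)*(a(131, 406) + v) = (157363 + 430210)*(388 + 309440) = 587573*309828 = 182046567444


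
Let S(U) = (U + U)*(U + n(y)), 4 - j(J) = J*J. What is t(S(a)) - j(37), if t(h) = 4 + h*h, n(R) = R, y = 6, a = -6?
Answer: 1369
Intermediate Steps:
j(J) = 4 - J**2 (j(J) = 4 - J*J = 4 - J**2)
S(U) = 2*U*(6 + U) (S(U) = (U + U)*(U + 6) = (2*U)*(6 + U) = 2*U*(6 + U))
t(h) = 4 + h**2
t(S(a)) - j(37) = (4 + (2*(-6)*(6 - 6))**2) - (4 - 1*37**2) = (4 + (2*(-6)*0)**2) - (4 - 1*1369) = (4 + 0**2) - (4 - 1369) = (4 + 0) - 1*(-1365) = 4 + 1365 = 1369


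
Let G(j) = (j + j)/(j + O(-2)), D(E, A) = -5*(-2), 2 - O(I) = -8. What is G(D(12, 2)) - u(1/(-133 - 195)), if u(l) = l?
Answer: 329/328 ≈ 1.0030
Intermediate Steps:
O(I) = 10 (O(I) = 2 - 1*(-8) = 2 + 8 = 10)
D(E, A) = 10
G(j) = 2*j/(10 + j) (G(j) = (j + j)/(j + 10) = (2*j)/(10 + j) = 2*j/(10 + j))
G(D(12, 2)) - u(1/(-133 - 195)) = 2*10/(10 + 10) - 1/(-133 - 195) = 2*10/20 - 1/(-328) = 2*10*(1/20) - 1*(-1/328) = 1 + 1/328 = 329/328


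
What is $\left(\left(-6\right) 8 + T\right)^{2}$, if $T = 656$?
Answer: $369664$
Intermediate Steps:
$\left(\left(-6\right) 8 + T\right)^{2} = \left(\left(-6\right) 8 + 656\right)^{2} = \left(-48 + 656\right)^{2} = 608^{2} = 369664$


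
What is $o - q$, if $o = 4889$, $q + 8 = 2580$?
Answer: $2317$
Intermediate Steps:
$q = 2572$ ($q = -8 + 2580 = 2572$)
$o - q = 4889 - 2572 = 2317$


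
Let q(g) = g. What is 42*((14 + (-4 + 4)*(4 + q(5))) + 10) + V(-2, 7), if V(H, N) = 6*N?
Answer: 1050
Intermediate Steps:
42*((14 + (-4 + 4)*(4 + q(5))) + 10) + V(-2, 7) = 42*((14 + (-4 + 4)*(4 + 5)) + 10) + 6*7 = 42*((14 + 0*9) + 10) + 42 = 42*((14 + 0) + 10) + 42 = 42*(14 + 10) + 42 = 42*24 + 42 = 1008 + 42 = 1050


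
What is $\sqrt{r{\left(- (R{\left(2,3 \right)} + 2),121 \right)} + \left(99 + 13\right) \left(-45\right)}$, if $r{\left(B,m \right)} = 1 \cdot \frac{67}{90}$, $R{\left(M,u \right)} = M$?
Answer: $\frac{i \sqrt{4535330}}{30} \approx 70.988 i$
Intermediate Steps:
$r{\left(B,m \right)} = \frac{67}{90}$ ($r{\left(B,m \right)} = 1 \cdot 67 \cdot \frac{1}{90} = 1 \cdot \frac{67}{90} = \frac{67}{90}$)
$\sqrt{r{\left(- (R{\left(2,3 \right)} + 2),121 \right)} + \left(99 + 13\right) \left(-45\right)} = \sqrt{\frac{67}{90} + \left(99 + 13\right) \left(-45\right)} = \sqrt{\frac{67}{90} + 112 \left(-45\right)} = \sqrt{\frac{67}{90} - 5040} = \sqrt{- \frac{453533}{90}} = \frac{i \sqrt{4535330}}{30}$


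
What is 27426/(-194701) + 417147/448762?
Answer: 68911191435/87374410162 ≈ 0.78869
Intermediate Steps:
27426/(-194701) + 417147/448762 = 27426*(-1/194701) + 417147*(1/448762) = -27426/194701 + 417147/448762 = 68911191435/87374410162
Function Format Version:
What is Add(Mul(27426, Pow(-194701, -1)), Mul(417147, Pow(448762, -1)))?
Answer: Rational(68911191435, 87374410162) ≈ 0.78869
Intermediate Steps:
Add(Mul(27426, Pow(-194701, -1)), Mul(417147, Pow(448762, -1))) = Add(Mul(27426, Rational(-1, 194701)), Mul(417147, Rational(1, 448762))) = Add(Rational(-27426, 194701), Rational(417147, 448762)) = Rational(68911191435, 87374410162)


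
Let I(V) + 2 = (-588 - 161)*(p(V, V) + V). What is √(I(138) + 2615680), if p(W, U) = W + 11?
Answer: √2400715 ≈ 1549.4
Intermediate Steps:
p(W, U) = 11 + W
I(V) = -8241 - 1498*V (I(V) = -2 + (-588 - 161)*((11 + V) + V) = -2 - 749*(11 + 2*V) = -2 + (-8239 - 1498*V) = -8241 - 1498*V)
√(I(138) + 2615680) = √((-8241 - 1498*138) + 2615680) = √((-8241 - 206724) + 2615680) = √(-214965 + 2615680) = √2400715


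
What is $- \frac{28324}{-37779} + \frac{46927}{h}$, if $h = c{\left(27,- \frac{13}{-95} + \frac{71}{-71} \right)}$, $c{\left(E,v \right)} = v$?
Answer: $- \frac{168418915067}{3097878} \approx -54366.0$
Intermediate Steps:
$h = - \frac{82}{95}$ ($h = - \frac{13}{-95} + \frac{71}{-71} = \left(-13\right) \left(- \frac{1}{95}\right) + 71 \left(- \frac{1}{71}\right) = \frac{13}{95} - 1 = - \frac{82}{95} \approx -0.86316$)
$- \frac{28324}{-37779} + \frac{46927}{h} = - \frac{28324}{-37779} + \frac{46927}{- \frac{82}{95}} = \left(-28324\right) \left(- \frac{1}{37779}\right) + 46927 \left(- \frac{95}{82}\right) = \frac{28324}{37779} - \frac{4458065}{82} = - \frac{168418915067}{3097878}$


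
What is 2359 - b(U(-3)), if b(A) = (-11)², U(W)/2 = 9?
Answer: 2238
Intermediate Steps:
U(W) = 18 (U(W) = 2*9 = 18)
b(A) = 121
2359 - b(U(-3)) = 2359 - 1*121 = 2359 - 121 = 2238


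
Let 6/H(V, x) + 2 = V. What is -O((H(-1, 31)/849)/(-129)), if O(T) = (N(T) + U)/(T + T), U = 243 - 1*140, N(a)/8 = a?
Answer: -11280679/4 ≈ -2.8202e+6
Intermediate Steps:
N(a) = 8*a
U = 103 (U = 243 - 140 = 103)
H(V, x) = 6/(-2 + V)
O(T) = (103 + 8*T)/(2*T) (O(T) = (8*T + 103)/(T + T) = (103 + 8*T)/((2*T)) = (103 + 8*T)*(1/(2*T)) = (103 + 8*T)/(2*T))
-O((H(-1, 31)/849)/(-129)) = -(4 + 103/(2*((((6/(-2 - 1))/849)/(-129))))) = -(4 + 103/(2*((((6/(-3))*(1/849))*(-1/129))))) = -(4 + 103/(2*((((6*(-1/3))*(1/849))*(-1/129))))) = -(4 + 103/(2*((-2*1/849*(-1/129))))) = -(4 + 103/(2*((-2/849*(-1/129))))) = -(4 + 103/(2*(2/109521))) = -(4 + (103/2)*(109521/2)) = -(4 + 11280663/4) = -1*11280679/4 = -11280679/4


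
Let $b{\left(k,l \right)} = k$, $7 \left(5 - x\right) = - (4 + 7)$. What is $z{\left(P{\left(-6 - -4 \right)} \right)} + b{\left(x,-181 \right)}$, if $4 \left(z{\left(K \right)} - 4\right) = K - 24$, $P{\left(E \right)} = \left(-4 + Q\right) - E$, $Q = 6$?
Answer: $\frac{39}{7} \approx 5.5714$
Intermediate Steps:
$x = \frac{46}{7}$ ($x = 5 - \frac{\left(-1\right) \left(4 + 7\right)}{7} = 5 - \frac{\left(-1\right) 11}{7} = 5 - - \frac{11}{7} = 5 + \frac{11}{7} = \frac{46}{7} \approx 6.5714$)
$P{\left(E \right)} = 2 - E$ ($P{\left(E \right)} = \left(-4 + 6\right) - E = 2 - E$)
$z{\left(K \right)} = -2 + \frac{K}{4}$ ($z{\left(K \right)} = 4 + \frac{K - 24}{4} = 4 + \frac{-24 + K}{4} = 4 + \left(-6 + \frac{K}{4}\right) = -2 + \frac{K}{4}$)
$z{\left(P{\left(-6 - -4 \right)} \right)} + b{\left(x,-181 \right)} = \left(-2 + \frac{2 - \left(-6 - -4\right)}{4}\right) + \frac{46}{7} = \left(-2 + \frac{2 - \left(-6 + 4\right)}{4}\right) + \frac{46}{7} = \left(-2 + \frac{2 - -2}{4}\right) + \frac{46}{7} = \left(-2 + \frac{2 + 2}{4}\right) + \frac{46}{7} = \left(-2 + \frac{1}{4} \cdot 4\right) + \frac{46}{7} = \left(-2 + 1\right) + \frac{46}{7} = -1 + \frac{46}{7} = \frac{39}{7}$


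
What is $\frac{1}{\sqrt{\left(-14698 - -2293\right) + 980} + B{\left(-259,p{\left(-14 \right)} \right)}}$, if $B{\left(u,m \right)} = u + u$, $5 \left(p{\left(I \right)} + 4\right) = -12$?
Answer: $- \frac{518}{279749} - \frac{5 i \sqrt{457}}{279749} \approx -0.0018517 - 0.00038208 i$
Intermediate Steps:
$p{\left(I \right)} = - \frac{32}{5}$ ($p{\left(I \right)} = -4 + \frac{1}{5} \left(-12\right) = -4 - \frac{12}{5} = - \frac{32}{5}$)
$B{\left(u,m \right)} = 2 u$
$\frac{1}{\sqrt{\left(-14698 - -2293\right) + 980} + B{\left(-259,p{\left(-14 \right)} \right)}} = \frac{1}{\sqrt{\left(-14698 - -2293\right) + 980} + 2 \left(-259\right)} = \frac{1}{\sqrt{\left(-14698 + 2293\right) + 980} - 518} = \frac{1}{\sqrt{-12405 + 980} - 518} = \frac{1}{\sqrt{-11425} - 518} = \frac{1}{5 i \sqrt{457} - 518} = \frac{1}{-518 + 5 i \sqrt{457}}$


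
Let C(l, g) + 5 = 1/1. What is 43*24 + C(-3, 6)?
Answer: 1028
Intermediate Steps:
C(l, g) = -4 (C(l, g) = -5 + 1/1 = -5 + 1 = -4)
43*24 + C(-3, 6) = 43*24 - 4 = 1032 - 4 = 1028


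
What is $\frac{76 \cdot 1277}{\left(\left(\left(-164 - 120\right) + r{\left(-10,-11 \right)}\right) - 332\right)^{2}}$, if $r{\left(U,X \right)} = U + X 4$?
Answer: $\frac{24263}{112225} \approx 0.2162$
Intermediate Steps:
$r{\left(U,X \right)} = U + 4 X$
$\frac{76 \cdot 1277}{\left(\left(\left(-164 - 120\right) + r{\left(-10,-11 \right)}\right) - 332\right)^{2}} = \frac{76 \cdot 1277}{\left(\left(\left(-164 - 120\right) + \left(-10 + 4 \left(-11\right)\right)\right) - 332\right)^{2}} = \frac{97052}{\left(\left(-284 - 54\right) - 332\right)^{2}} = \frac{97052}{\left(-338 - 332\right)^{2}} = \frac{97052}{\left(-670\right)^{2}} = \frac{97052}{448900} = 97052 \cdot \frac{1}{448900} = \frac{24263}{112225}$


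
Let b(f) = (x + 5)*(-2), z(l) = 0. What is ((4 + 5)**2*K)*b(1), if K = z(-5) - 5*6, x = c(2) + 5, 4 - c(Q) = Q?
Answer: 58320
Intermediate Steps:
c(Q) = 4 - Q
x = 7 (x = (4 - 1*2) + 5 = (4 - 2) + 5 = 2 + 5 = 7)
b(f) = -24 (b(f) = (7 + 5)*(-2) = 12*(-2) = -24)
K = -30 (K = 0 - 5*6 = 0 - 30 = -30)
((4 + 5)**2*K)*b(1) = ((4 + 5)**2*(-30))*(-24) = (9**2*(-30))*(-24) = (81*(-30))*(-24) = -2430*(-24) = 58320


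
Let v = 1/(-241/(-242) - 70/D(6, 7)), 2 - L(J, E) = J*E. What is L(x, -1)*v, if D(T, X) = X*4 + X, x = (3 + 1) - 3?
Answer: -242/81 ≈ -2.9877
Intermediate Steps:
x = 1 (x = 4 - 3 = 1)
D(T, X) = 5*X (D(T, X) = 4*X + X = 5*X)
L(J, E) = 2 - E*J (L(J, E) = 2 - J*E = 2 - E*J)
v = -242/243 (v = 1/(-241/(-242) - 70/(5*7)) = 1/(-241*(-1/242) - 70/35) = 1/(241/242 - 70*1/35) = 1/(241/242 - 2) = 1/(-243/242) = -242/243 ≈ -0.99588)
L(x, -1)*v = (2 - 1*(-1)*1)*(-242/243) = (2 + 1)*(-242/243) = 3*(-242/243) = -242/81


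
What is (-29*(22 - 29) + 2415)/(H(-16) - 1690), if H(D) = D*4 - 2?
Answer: -1309/878 ≈ -1.4909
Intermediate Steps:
H(D) = -2 + 4*D (H(D) = 4*D - 2 = -2 + 4*D)
(-29*(22 - 29) + 2415)/(H(-16) - 1690) = (-29*(22 - 29) + 2415)/((-2 + 4*(-16)) - 1690) = (-29*(-7) + 2415)/((-2 - 64) - 1690) = (203 + 2415)/(-66 - 1690) = 2618/(-1756) = 2618*(-1/1756) = -1309/878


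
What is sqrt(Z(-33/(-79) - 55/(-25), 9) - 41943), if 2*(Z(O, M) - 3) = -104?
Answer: 2*I*sqrt(10498) ≈ 204.92*I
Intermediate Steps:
Z(O, M) = -49 (Z(O, M) = 3 + (1/2)*(-104) = 3 - 52 = -49)
sqrt(Z(-33/(-79) - 55/(-25), 9) - 41943) = sqrt(-49 - 41943) = sqrt(-41992) = 2*I*sqrt(10498)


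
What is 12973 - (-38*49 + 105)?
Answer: 14730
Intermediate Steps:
12973 - (-38*49 + 105) = 12973 - (-1862 + 105) = 12973 - 1*(-1757) = 12973 + 1757 = 14730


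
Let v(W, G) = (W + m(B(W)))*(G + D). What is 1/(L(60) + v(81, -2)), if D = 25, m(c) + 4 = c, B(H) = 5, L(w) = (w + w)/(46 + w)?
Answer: 53/100018 ≈ 0.00052990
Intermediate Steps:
L(w) = 2*w/(46 + w) (L(w) = (2*w)/(46 + w) = 2*w/(46 + w))
m(c) = -4 + c
v(W, G) = (1 + W)*(25 + G) (v(W, G) = (W + (-4 + 5))*(G + 25) = (W + 1)*(25 + G) = (1 + W)*(25 + G))
1/(L(60) + v(81, -2)) = 1/(2*60/(46 + 60) + (25 - 2 + 25*81 - 2*81)) = 1/(2*60/106 + (25 - 2 + 2025 - 162)) = 1/(2*60*(1/106) + 1886) = 1/(60/53 + 1886) = 1/(100018/53) = 53/100018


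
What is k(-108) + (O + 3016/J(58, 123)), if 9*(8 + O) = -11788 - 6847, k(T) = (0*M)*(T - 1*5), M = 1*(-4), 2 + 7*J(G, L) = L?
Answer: -2073539/1089 ≈ -1904.1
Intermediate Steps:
J(G, L) = -2/7 + L/7
M = -4
k(T) = 0 (k(T) = (0*(-4))*(T - 1*5) = 0*(T - 5) = 0*(-5 + T) = 0)
O = -18707/9 (O = -8 + (-11788 - 6847)/9 = -8 + (⅑)*(-18635) = -8 - 18635/9 = -18707/9 ≈ -2078.6)
k(-108) + (O + 3016/J(58, 123)) = 0 + (-18707/9 + 3016/(-2/7 + (⅐)*123)) = 0 + (-18707/9 + 3016/(-2/7 + 123/7)) = 0 + (-18707/9 + 3016/(121/7)) = 0 + (-18707/9 + 3016*(7/121)) = 0 + (-18707/9 + 21112/121) = 0 - 2073539/1089 = -2073539/1089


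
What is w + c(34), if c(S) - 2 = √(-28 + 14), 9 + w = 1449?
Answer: 1442 + I*√14 ≈ 1442.0 + 3.7417*I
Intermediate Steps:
w = 1440 (w = -9 + 1449 = 1440)
c(S) = 2 + I*√14 (c(S) = 2 + √(-28 + 14) = 2 + √(-14) = 2 + I*√14)
w + c(34) = 1440 + (2 + I*√14) = 1442 + I*√14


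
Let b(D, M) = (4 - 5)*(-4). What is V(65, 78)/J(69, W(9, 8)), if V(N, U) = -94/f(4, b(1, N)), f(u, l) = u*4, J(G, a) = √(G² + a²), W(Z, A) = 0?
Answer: -47/552 ≈ -0.085145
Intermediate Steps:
b(D, M) = 4 (b(D, M) = -1*(-4) = 4)
f(u, l) = 4*u
V(N, U) = -47/8 (V(N, U) = -94/(4*4) = -94/16 = -94*1/16 = -47/8)
V(65, 78)/J(69, W(9, 8)) = -47/(8*√(69² + 0²)) = -47/(8*√(4761 + 0)) = -47/(8*(√4761)) = -47/8/69 = -47/8*1/69 = -47/552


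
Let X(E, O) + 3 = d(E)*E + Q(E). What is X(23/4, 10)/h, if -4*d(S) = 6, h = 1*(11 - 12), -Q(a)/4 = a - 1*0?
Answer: 277/8 ≈ 34.625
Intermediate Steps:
Q(a) = -4*a (Q(a) = -4*(a - 1*0) = -4*(a + 0) = -4*a)
h = -1 (h = 1*(-1) = -1)
d(S) = -3/2 (d(S) = -¼*6 = -3/2)
X(E, O) = -3 - 11*E/2 (X(E, O) = -3 + (-3*E/2 - 4*E) = -3 - 11*E/2)
X(23/4, 10)/h = (-3 - 253/(2*4))/(-1) = (-3 - 253/(2*4))*(-1) = (-3 - 11/2*23/4)*(-1) = (-3 - 253/8)*(-1) = -277/8*(-1) = 277/8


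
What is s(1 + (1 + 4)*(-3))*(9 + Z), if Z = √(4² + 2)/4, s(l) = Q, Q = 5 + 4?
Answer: 81 + 27*√2/4 ≈ 90.546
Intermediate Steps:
Q = 9
s(l) = 9
Z = 3*√2/4 (Z = √(16 + 2)*(¼) = √18*(¼) = (3*√2)*(¼) = 3*√2/4 ≈ 1.0607)
s(1 + (1 + 4)*(-3))*(9 + Z) = 9*(9 + 3*√2/4) = 81 + 27*√2/4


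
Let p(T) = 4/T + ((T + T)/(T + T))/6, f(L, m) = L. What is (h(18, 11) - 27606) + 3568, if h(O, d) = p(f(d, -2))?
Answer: -1586473/66 ≈ -24037.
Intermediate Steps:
p(T) = ⅙ + 4/T (p(T) = 4/T + ((2*T)/((2*T)))*(⅙) = 4/T + ((2*T)*(1/(2*T)))*(⅙) = 4/T + 1*(⅙) = 4/T + ⅙ = ⅙ + 4/T)
h(O, d) = (24 + d)/(6*d)
(h(18, 11) - 27606) + 3568 = ((⅙)*(24 + 11)/11 - 27606) + 3568 = ((⅙)*(1/11)*35 - 27606) + 3568 = (35/66 - 27606) + 3568 = -1821961/66 + 3568 = -1586473/66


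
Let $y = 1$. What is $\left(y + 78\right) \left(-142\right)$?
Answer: $-11218$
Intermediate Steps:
$\left(y + 78\right) \left(-142\right) = \left(1 + 78\right) \left(-142\right) = 79 \left(-142\right) = -11218$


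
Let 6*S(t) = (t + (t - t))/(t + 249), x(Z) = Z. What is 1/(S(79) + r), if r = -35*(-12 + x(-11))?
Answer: 1968/1584319 ≈ 0.0012422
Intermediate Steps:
r = 805 (r = -35*(-12 - 11) = -35*(-23) = 805)
S(t) = t/(6*(249 + t)) (S(t) = ((t + (t - t))/(t + 249))/6 = ((t + 0)/(249 + t))/6 = (t/(249 + t))/6 = t/(6*(249 + t)))
1/(S(79) + r) = 1/((⅙)*79/(249 + 79) + 805) = 1/((⅙)*79/328 + 805) = 1/((⅙)*79*(1/328) + 805) = 1/(79/1968 + 805) = 1/(1584319/1968) = 1968/1584319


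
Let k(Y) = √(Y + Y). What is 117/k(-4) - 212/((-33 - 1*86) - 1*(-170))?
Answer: -212/51 - 117*I*√2/4 ≈ -4.1569 - 41.366*I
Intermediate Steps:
k(Y) = √2*√Y (k(Y) = √(2*Y) = √2*√Y)
117/k(-4) - 212/((-33 - 1*86) - 1*(-170)) = 117/((√2*√(-4))) - 212/((-33 - 1*86) - 1*(-170)) = 117/((√2*(2*I))) - 212/((-33 - 86) + 170) = 117/((2*I*√2)) - 212/(-119 + 170) = 117*(-I*√2/4) - 212/51 = -117*I*√2/4 - 212*1/51 = -117*I*√2/4 - 212/51 = -212/51 - 117*I*√2/4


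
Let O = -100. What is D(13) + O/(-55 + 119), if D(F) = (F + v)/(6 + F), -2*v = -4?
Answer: -235/304 ≈ -0.77303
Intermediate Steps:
v = 2 (v = -1/2*(-4) = 2)
D(F) = (2 + F)/(6 + F) (D(F) = (F + 2)/(6 + F) = (2 + F)/(6 + F))
D(13) + O/(-55 + 119) = (2 + 13)/(6 + 13) - 100/(-55 + 119) = 15/19 - 100/64 = (1/19)*15 + (1/64)*(-100) = 15/19 - 25/16 = -235/304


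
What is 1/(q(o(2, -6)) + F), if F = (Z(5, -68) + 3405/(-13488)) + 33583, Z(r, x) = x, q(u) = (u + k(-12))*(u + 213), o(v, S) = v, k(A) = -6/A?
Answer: 4496/153098905 ≈ 2.9367e-5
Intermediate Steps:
q(u) = (1/2 + u)*(213 + u) (q(u) = (u - 6/(-12))*(u + 213) = (u - 6*(-1/12))*(213 + u) = (u + 1/2)*(213 + u) = (1/2 + u)*(213 + u))
F = 150682305/4496 (F = (-68 + 3405/(-13488)) + 33583 = (-68 + 3405*(-1/13488)) + 33583 = (-68 - 1135/4496) + 33583 = -306863/4496 + 33583 = 150682305/4496 ≈ 33515.)
1/(q(o(2, -6)) + F) = 1/((213/2 + 2**2 + (427/2)*2) + 150682305/4496) = 1/((213/2 + 4 + 427) + 150682305/4496) = 1/(1075/2 + 150682305/4496) = 1/(153098905/4496) = 4496/153098905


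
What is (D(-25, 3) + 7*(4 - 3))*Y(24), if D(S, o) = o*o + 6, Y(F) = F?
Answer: 528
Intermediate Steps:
D(S, o) = 6 + o² (D(S, o) = o² + 6 = 6 + o²)
(D(-25, 3) + 7*(4 - 3))*Y(24) = ((6 + 3²) + 7*(4 - 3))*24 = ((6 + 9) + 7*1)*24 = (15 + 7)*24 = 22*24 = 528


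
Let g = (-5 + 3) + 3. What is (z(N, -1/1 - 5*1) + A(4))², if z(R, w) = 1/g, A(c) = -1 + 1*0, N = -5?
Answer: 0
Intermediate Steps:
g = 1 (g = -2 + 3 = 1)
A(c) = -1 (A(c) = -1 + 0 = -1)
z(R, w) = 1 (z(R, w) = 1/1 = 1)
(z(N, -1/1 - 5*1) + A(4))² = (1 - 1)² = 0² = 0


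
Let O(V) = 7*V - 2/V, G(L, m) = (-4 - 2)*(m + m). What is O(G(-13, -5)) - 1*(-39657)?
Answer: 1202309/30 ≈ 40077.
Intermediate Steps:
G(L, m) = -12*m
O(V) = -2/V + 7*V
O(G(-13, -5)) - 1*(-39657) = (-2/((-12*(-5))) + 7*(-12*(-5))) - 1*(-39657) = (-2/60 + 7*60) + 39657 = (-2*1/60 + 420) + 39657 = (-1/30 + 420) + 39657 = 12599/30 + 39657 = 1202309/30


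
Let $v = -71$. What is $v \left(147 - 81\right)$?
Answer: $-4686$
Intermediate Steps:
$v \left(147 - 81\right) = - 71 \left(147 - 81\right) = \left(-71\right) 66 = -4686$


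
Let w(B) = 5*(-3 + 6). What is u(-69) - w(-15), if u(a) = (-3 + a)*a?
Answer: 4953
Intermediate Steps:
w(B) = 15 (w(B) = 5*3 = 15)
u(a) = a*(-3 + a)
u(-69) - w(-15) = -69*(-3 - 69) - 1*15 = -69*(-72) - 15 = 4968 - 15 = 4953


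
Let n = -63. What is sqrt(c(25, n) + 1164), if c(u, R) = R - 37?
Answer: 2*sqrt(266) ≈ 32.619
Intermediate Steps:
c(u, R) = -37 + R
sqrt(c(25, n) + 1164) = sqrt((-37 - 63) + 1164) = sqrt(-100 + 1164) = sqrt(1064) = 2*sqrt(266)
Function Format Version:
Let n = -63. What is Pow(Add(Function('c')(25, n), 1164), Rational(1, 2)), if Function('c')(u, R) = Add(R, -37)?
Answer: Mul(2, Pow(266, Rational(1, 2))) ≈ 32.619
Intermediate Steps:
Function('c')(u, R) = Add(-37, R)
Pow(Add(Function('c')(25, n), 1164), Rational(1, 2)) = Pow(Add(Add(-37, -63), 1164), Rational(1, 2)) = Pow(Add(-100, 1164), Rational(1, 2)) = Pow(1064, Rational(1, 2)) = Mul(2, Pow(266, Rational(1, 2)))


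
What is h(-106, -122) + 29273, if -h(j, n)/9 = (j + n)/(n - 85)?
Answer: 673051/23 ≈ 29263.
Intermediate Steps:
h(j, n) = -9*(j + n)/(-85 + n) (h(j, n) = -9*(j + n)/(n - 85) = -9*(j + n)/(-85 + n))
h(-106, -122) + 29273 = 9*(-1*(-106) - 1*(-122))/(-85 - 122) + 29273 = 9*(106 + 122)/(-207) + 29273 = 9*(-1/207)*228 + 29273 = -228/23 + 29273 = 673051/23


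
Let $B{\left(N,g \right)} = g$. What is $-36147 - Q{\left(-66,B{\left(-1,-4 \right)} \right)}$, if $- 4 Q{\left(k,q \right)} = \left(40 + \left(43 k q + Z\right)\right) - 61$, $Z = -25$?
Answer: $- \frac{66641}{2} \approx -33321.0$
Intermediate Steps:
$Q{\left(k,q \right)} = \frac{23}{2} - \frac{43 k q}{4}$ ($Q{\left(k,q \right)} = - \frac{\left(40 + \left(43 k q - 25\right)\right) - 61}{4} = - \frac{\left(40 + \left(-25 + 43 k q\right)\right) - 61}{4} = - \frac{\left(15 + 43 k q\right) - 61}{4} = - \frac{-46 + 43 k q}{4} = \frac{23}{2} - \frac{43 k q}{4}$)
$-36147 - Q{\left(-66,B{\left(-1,-4 \right)} \right)} = -36147 - \left(\frac{23}{2} - \left(- \frac{1419}{2}\right) \left(-4\right)\right) = -36147 - \left(\frac{23}{2} - 2838\right) = -36147 - - \frac{5653}{2} = -36147 + \frac{5653}{2} = - \frac{66641}{2}$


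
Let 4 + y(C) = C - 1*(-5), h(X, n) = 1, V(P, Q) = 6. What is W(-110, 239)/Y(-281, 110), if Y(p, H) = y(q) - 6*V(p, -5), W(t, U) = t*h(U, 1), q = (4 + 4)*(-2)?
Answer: 110/51 ≈ 2.1569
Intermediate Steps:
q = -16 (q = 8*(-2) = -16)
y(C) = 1 + C (y(C) = -4 + (C - 1*(-5)) = -4 + (C + 5) = -4 + (5 + C) = 1 + C)
W(t, U) = t (W(t, U) = t*1 = t)
Y(p, H) = -51 (Y(p, H) = (1 - 16) - 6*6 = -15 - 36 = -51)
W(-110, 239)/Y(-281, 110) = -110/(-51) = -110*(-1/51) = 110/51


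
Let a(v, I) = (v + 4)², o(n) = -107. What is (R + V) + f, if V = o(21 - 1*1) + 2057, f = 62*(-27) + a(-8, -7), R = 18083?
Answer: 18375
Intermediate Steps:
a(v, I) = (4 + v)²
f = -1658 (f = 62*(-27) + (4 - 8)² = -1674 + (-4)² = -1674 + 16 = -1658)
V = 1950 (V = -107 + 2057 = 1950)
(R + V) + f = (18083 + 1950) - 1658 = 20033 - 1658 = 18375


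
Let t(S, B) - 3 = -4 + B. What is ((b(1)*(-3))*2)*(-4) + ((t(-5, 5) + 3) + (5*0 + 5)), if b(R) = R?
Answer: 36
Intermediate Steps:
t(S, B) = -1 + B (t(S, B) = 3 + (-4 + B) = -1 + B)
((b(1)*(-3))*2)*(-4) + ((t(-5, 5) + 3) + (5*0 + 5)) = ((1*(-3))*2)*(-4) + (((-1 + 5) + 3) + (5*0 + 5)) = -3*2*(-4) + ((4 + 3) + (0 + 5)) = -6*(-4) + (7 + 5) = 24 + 12 = 36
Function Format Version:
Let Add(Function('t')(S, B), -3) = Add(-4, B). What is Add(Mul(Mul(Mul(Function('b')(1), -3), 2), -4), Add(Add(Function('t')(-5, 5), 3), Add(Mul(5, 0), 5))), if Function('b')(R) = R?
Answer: 36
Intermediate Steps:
Function('t')(S, B) = Add(-1, B) (Function('t')(S, B) = Add(3, Add(-4, B)) = Add(-1, B))
Add(Mul(Mul(Mul(Function('b')(1), -3), 2), -4), Add(Add(Function('t')(-5, 5), 3), Add(Mul(5, 0), 5))) = Add(Mul(Mul(Mul(1, -3), 2), -4), Add(Add(Add(-1, 5), 3), Add(Mul(5, 0), 5))) = Add(Mul(Mul(-3, 2), -4), Add(Add(4, 3), Add(0, 5))) = Add(Mul(-6, -4), Add(7, 5)) = Add(24, 12) = 36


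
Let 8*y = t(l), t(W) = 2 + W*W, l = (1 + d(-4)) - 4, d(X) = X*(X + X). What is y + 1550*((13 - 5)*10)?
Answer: 992843/8 ≈ 1.2411e+5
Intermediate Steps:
d(X) = 2*X**2 (d(X) = X*(2*X) = 2*X**2)
l = 29 (l = (1 + 2*(-4)**2) - 4 = (1 + 2*16) - 4 = (1 + 32) - 4 = 33 - 4 = 29)
t(W) = 2 + W**2
y = 843/8 (y = (2 + 29**2)/8 = (2 + 841)/8 = (1/8)*843 = 843/8 ≈ 105.38)
y + 1550*((13 - 5)*10) = 843/8 + 1550*((13 - 5)*10) = 843/8 + 1550*(8*10) = 843/8 + 1550*80 = 843/8 + 124000 = 992843/8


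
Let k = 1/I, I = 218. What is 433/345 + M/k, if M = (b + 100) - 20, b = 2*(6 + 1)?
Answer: 7070173/345 ≈ 20493.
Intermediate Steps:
b = 14 (b = 2*7 = 14)
k = 1/218 ≈ 0.0045872
M = 94 (M = (14 + 100) - 20 = 114 - 20 = 94)
433/345 + M/k = 433/345 + 94/(1/218) = 433*(1/345) + 94*218 = 433/345 + 20492 = 7070173/345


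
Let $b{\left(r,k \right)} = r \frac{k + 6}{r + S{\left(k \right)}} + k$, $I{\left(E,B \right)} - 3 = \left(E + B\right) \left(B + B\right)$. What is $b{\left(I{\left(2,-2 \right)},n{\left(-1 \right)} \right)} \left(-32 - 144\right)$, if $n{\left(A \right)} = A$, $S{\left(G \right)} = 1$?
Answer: $-484$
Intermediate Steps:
$I{\left(E,B \right)} = 3 + 2 B \left(B + E\right)$ ($I{\left(E,B \right)} = 3 + \left(E + B\right) \left(B + B\right) = 3 + \left(B + E\right) 2 B = 3 + 2 B \left(B + E\right)$)
$b{\left(r,k \right)} = k + \frac{r \left(6 + k\right)}{1 + r}$ ($b{\left(r,k \right)} = r \frac{k + 6}{r + 1} + k = r \frac{6 + k}{1 + r} + k = \frac{r \left(6 + k\right)}{1 + r} + k = k + \frac{r \left(6 + k\right)}{1 + r}$)
$b{\left(I{\left(2,-2 \right)},n{\left(-1 \right)} \right)} \left(-32 - 144\right) = \frac{-1 + 6 \left(3 + 2 \left(-2\right)^{2} + 2 \left(-2\right) 2\right) + 2 \left(-1\right) \left(3 + 2 \left(-2\right)^{2} + 2 \left(-2\right) 2\right)}{1 + \left(3 + 2 \left(-2\right)^{2} + 2 \left(-2\right) 2\right)} \left(-32 - 144\right) = \frac{-1 + 6 \left(3 + 2 \cdot 4 - 8\right) + 2 \left(-1\right) \left(3 + 2 \cdot 4 - 8\right)}{1 + \left(3 + 2 \cdot 4 - 8\right)} \left(-176\right) = \frac{-1 + 6 \left(3 + 8 - 8\right) + 2 \left(-1\right) \left(3 + 8 - 8\right)}{1 + \left(3 + 8 - 8\right)} \left(-176\right) = \frac{-1 + 6 \cdot 3 + 2 \left(-1\right) 3}{1 + 3} \left(-176\right) = \frac{-1 + 18 - 6}{4} \left(-176\right) = \frac{1}{4} \cdot 11 \left(-176\right) = \frac{11}{4} \left(-176\right) = -484$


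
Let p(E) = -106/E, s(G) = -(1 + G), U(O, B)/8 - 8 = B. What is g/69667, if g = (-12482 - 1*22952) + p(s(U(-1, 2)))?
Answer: -2870048/5643027 ≈ -0.50860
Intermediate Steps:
U(O, B) = 64 + 8*B
s(G) = -1 - G
g = -2870048/81 (g = (-12482 - 1*22952) - 106/(-1 - (64 + 8*2)) = (-12482 - 22952) - 106/(-1 - (64 + 16)) = -35434 - 106/(-1 - 1*80) = -35434 - 106/(-1 - 80) = -35434 - 106/(-81) = -35434 - 106*(-1/81) = -35434 + 106/81 = -2870048/81 ≈ -35433.)
g/69667 = -2870048/81/69667 = -2870048/81*1/69667 = -2870048/5643027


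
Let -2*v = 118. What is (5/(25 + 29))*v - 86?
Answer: -4939/54 ≈ -91.463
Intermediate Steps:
v = -59 (v = -½*118 = -59)
(5/(25 + 29))*v - 86 = (5/(25 + 29))*(-59) - 86 = (5/54)*(-59) - 86 = -295/54 - 86 = -4939/54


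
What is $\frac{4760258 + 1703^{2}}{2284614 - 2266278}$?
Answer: $\frac{2553489}{6112} \approx 417.78$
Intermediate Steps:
$\frac{4760258 + 1703^{2}}{2284614 - 2266278} = \frac{4760258 + 2900209}{18336} = 7660467 \cdot \frac{1}{18336} = \frac{2553489}{6112}$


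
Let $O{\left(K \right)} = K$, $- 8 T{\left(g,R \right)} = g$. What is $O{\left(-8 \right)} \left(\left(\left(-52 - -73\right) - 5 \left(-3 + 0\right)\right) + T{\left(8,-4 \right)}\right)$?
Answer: $-280$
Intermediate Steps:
$T{\left(g,R \right)} = - \frac{g}{8}$
$O{\left(-8 \right)} \left(\left(\left(-52 - -73\right) - 5 \left(-3 + 0\right)\right) + T{\left(8,-4 \right)}\right) = - 8 \left(\left(\left(-52 - -73\right) - 5 \left(-3 + 0\right)\right) - 1\right) = - 8 \left(\left(\left(-52 + 73\right) - -15\right) - 1\right) = - 8 \left(\left(21 + 15\right) - 1\right) = - 8 \left(36 - 1\right) = \left(-8\right) 35 = -280$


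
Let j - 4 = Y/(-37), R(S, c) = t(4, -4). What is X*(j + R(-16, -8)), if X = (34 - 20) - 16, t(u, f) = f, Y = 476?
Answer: 952/37 ≈ 25.730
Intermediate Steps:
R(S, c) = -4
X = -2 (X = 14 - 16 = -2)
j = -328/37 (j = 4 + 476/(-37) = 4 + 476*(-1/37) = 4 - 476/37 = -328/37 ≈ -8.8649)
X*(j + R(-16, -8)) = -2*(-328/37 - 4) = -2*(-476/37) = 952/37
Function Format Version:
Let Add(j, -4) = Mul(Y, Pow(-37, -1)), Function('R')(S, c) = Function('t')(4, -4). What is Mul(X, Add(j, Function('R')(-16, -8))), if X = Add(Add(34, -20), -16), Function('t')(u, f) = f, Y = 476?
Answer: Rational(952, 37) ≈ 25.730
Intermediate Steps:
Function('R')(S, c) = -4
X = -2 (X = Add(14, -16) = -2)
j = Rational(-328, 37) (j = Add(4, Mul(476, Pow(-37, -1))) = Add(4, Mul(476, Rational(-1, 37))) = Add(4, Rational(-476, 37)) = Rational(-328, 37) ≈ -8.8649)
Mul(X, Add(j, Function('R')(-16, -8))) = Mul(-2, Add(Rational(-328, 37), -4)) = Mul(-2, Rational(-476, 37)) = Rational(952, 37)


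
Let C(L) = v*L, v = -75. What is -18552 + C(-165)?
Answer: -6177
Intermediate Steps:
C(L) = -75*L
-18552 + C(-165) = -18552 - 75*(-165) = -18552 + 12375 = -6177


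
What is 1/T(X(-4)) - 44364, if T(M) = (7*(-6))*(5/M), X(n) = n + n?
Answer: -4658216/105 ≈ -44364.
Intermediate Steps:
X(n) = 2*n
T(M) = -210/M
1/T(X(-4)) - 44364 = 1/(-210/(2*(-4))) - 44364 = 1/(-210/(-8)) - 44364 = 1/(-210*(-1/8)) - 44364 = 1/(105/4) - 44364 = 4/105 - 44364 = -4658216/105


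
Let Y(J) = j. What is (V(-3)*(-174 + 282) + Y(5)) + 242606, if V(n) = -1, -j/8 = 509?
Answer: 238426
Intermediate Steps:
j = -4072 (j = -8*509 = -4072)
Y(J) = -4072
(V(-3)*(-174 + 282) + Y(5)) + 242606 = (-(-174 + 282) - 4072) + 242606 = (-1*108 - 4072) + 242606 = (-108 - 4072) + 242606 = -4180 + 242606 = 238426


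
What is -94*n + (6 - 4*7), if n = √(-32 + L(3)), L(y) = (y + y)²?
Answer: -210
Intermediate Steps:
L(y) = 4*y² (L(y) = (2*y)² = 4*y²)
n = 2 (n = √(-32 + 4*3²) = √(-32 + 4*9) = √(-32 + 36) = √4 = 2)
-94*n + (6 - 4*7) = -94*2 + (6 - 4*7) = -188 + (6 - 28) = -188 - 22 = -210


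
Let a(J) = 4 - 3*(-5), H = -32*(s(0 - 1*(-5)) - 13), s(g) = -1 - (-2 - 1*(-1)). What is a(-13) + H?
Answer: 435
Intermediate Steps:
s(g) = 0 (s(g) = -1 - (-2 + 1) = -1 - 1*(-1) = -1 + 1 = 0)
H = 416 (H = -32*(0 - 13) = -32*(-13) = 416)
a(J) = 19 (a(J) = 4 + 15 = 19)
a(-13) + H = 19 + 416 = 435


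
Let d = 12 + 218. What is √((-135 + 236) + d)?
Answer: √331 ≈ 18.193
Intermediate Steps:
d = 230
√((-135 + 236) + d) = √((-135 + 236) + 230) = √(101 + 230) = √331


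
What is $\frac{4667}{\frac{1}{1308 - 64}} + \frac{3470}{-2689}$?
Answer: $\frac{15611652902}{2689} \approx 5.8057 \cdot 10^{6}$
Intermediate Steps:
$\frac{4667}{\frac{1}{1308 - 64}} + \frac{3470}{-2689} = \frac{4667}{\frac{1}{1308 - 64}} + 3470 \left(- \frac{1}{2689}\right) = \frac{4667}{\frac{1}{1244}} - \frac{3470}{2689} = 4667 \frac{1}{\frac{1}{1244}} - \frac{3470}{2689} = 4667 \cdot 1244 - \frac{3470}{2689} = 5805748 - \frac{3470}{2689} = \frac{15611652902}{2689}$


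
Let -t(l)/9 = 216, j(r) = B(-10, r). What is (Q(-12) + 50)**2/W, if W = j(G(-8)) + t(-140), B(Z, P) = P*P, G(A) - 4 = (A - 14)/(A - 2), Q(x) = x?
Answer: -36100/47639 ≈ -0.75778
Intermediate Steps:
G(A) = 4 + (-14 + A)/(-2 + A) (G(A) = 4 + (A - 14)/(A - 2) = 4 + (-14 + A)/(-2 + A))
B(Z, P) = P**2
j(r) = r**2
t(l) = -1944 (t(l) = -9*216 = -1944)
W = -47639/25 (W = ((-22 + 5*(-8))/(-2 - 8))**2 - 1944 = ((-22 - 40)/(-10))**2 - 1944 = (-1/10*(-62))**2 - 1944 = (31/5)**2 - 1944 = 961/25 - 1944 = -47639/25 ≈ -1905.6)
(Q(-12) + 50)**2/W = (-12 + 50)**2/(-47639/25) = 38**2*(-25/47639) = 1444*(-25/47639) = -36100/47639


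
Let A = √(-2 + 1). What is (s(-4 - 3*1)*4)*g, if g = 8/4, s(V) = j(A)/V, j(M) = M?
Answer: -8*I/7 ≈ -1.1429*I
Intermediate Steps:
A = I (A = √(-1) = I ≈ 1.0*I)
s(V) = I/V
g = 2 (g = 8*(¼) = 2)
(s(-4 - 3*1)*4)*g = ((I/(-4 - 3*1))*4)*2 = ((I/(-4 - 3))*4)*2 = ((I/(-7))*4)*2 = ((I*(-⅐))*4)*2 = (-I/7*4)*2 = -4*I/7*2 = -8*I/7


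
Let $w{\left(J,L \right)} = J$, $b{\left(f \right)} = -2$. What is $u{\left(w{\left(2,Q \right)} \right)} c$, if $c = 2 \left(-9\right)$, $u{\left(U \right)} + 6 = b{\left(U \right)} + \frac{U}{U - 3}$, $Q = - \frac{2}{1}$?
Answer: $180$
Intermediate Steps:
$Q = -2$ ($Q = \left(-2\right) 1 = -2$)
$u{\left(U \right)} = -8 + \frac{U}{-3 + U}$ ($u{\left(U \right)} = -6 + \left(-2 + \frac{U}{U - 3}\right) = -6 + \left(-2 + \frac{U}{-3 + U}\right) = -8 + \frac{U}{-3 + U}$)
$c = -18$
$u{\left(w{\left(2,Q \right)} \right)} c = \frac{24 - 14}{-3 + 2} \left(-18\right) = \frac{24 - 14}{-1} \left(-18\right) = \left(-1\right) 10 \left(-18\right) = \left(-10\right) \left(-18\right) = 180$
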